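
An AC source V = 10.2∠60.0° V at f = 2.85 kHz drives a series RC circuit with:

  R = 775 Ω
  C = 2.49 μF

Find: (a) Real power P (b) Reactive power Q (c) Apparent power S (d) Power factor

Step 1 — Angular frequency: ω = 2π·f = 2π·2850 = 1.791e+04 rad/s.
Step 2 — Component impedances:
  R: Z = R = 775 Ω
  C: Z = 1/(jωC) = -j/(ω·C) = 0 - j22.43 Ω
Step 3 — Series combination: Z_total = R + C = 775 - j22.43 Ω = 775.3∠-1.7° Ω.
Step 4 — Source phasor: V = 10.2∠60.0° V = 5.1 + j8.833 V.
Step 5 — Current: I = V / Z = 0.006246 + j0.01158 A = 0.01316∠61.7° A.
Step 6 — Complex power: S = V·I* = 0.1341 - j0.003882 VA.
Step 7 — Real power: P = Re(S) = 0.1341 W.
Step 8 — Reactive power: Q = Im(S) = -0.003882 VAR.
Step 9 — Apparent power: |S| = 0.1342 VA.
Step 10 — Power factor: PF = P/|S| = 0.9996 (leading).

(a) P = 0.1341 W  (b) Q = -0.003882 VAR  (c) S = 0.1342 VA  (d) PF = 0.9996 (leading)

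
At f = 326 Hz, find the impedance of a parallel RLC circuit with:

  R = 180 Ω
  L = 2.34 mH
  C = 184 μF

Step 1 — Angular frequency: ω = 2π·f = 2π·326 = 2048 rad/s.
Step 2 — Component impedances:
  R: Z = R = 180 Ω
  L: Z = jωL = j·2048·0.00234 = 0 + j4.793 Ω
  C: Z = 1/(jωC) = -j/(ω·C) = 0 - j2.653 Ω
Step 3 — Parallel combination: 1/Z_total = 1/R + 1/L + 1/C; Z_total = 0.196 - j5.937 Ω = 5.94∠-88.1° Ω.

Z = 0.196 - j5.937 Ω = 5.94∠-88.1° Ω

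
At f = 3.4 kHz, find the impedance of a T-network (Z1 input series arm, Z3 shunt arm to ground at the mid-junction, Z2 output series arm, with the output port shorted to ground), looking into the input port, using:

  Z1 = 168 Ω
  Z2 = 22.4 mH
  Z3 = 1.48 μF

Step 1 — Angular frequency: ω = 2π·f = 2π·3400 = 2.136e+04 rad/s.
Step 2 — Component impedances:
  Z1: Z = R = 168 Ω
  Z2: Z = jωL = j·2.136e+04·0.0224 = 0 + j478.5 Ω
  Z3: Z = 1/(jωC) = -j/(ω·C) = 0 - j31.63 Ω
Step 3 — With the output port shorted to ground, the output series arm Z2 runs from the junction to ground; the shunt arm Z3 also runs from the junction to ground. They appear in parallel: Z3 || Z2 = 0 - j33.87 Ω.
Step 4 — Series with input arm Z1: Z_in = Z1 + (Z3 || Z2) = 168 - j33.87 Ω = 171.4∠-11.4° Ω.

Z = 168 - j33.87 Ω = 171.4∠-11.4° Ω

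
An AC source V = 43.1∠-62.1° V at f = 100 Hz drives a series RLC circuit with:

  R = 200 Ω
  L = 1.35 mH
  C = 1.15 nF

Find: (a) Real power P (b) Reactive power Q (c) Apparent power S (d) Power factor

Step 1 — Angular frequency: ω = 2π·f = 2π·100 = 628.3 rad/s.
Step 2 — Component impedances:
  R: Z = R = 200 Ω
  L: Z = jωL = j·628.3·0.00135 = 0 + j0.8482 Ω
  C: Z = 1/(jωC) = -j/(ω·C) = 0 - j1.384e+06 Ω
Step 3 — Series combination: Z_total = R + L + C = 200 - j1.384e+06 Ω = 1.384e+06∠-90.0° Ω.
Step 4 — Source phasor: V = 43.1∠-62.1° V = 20.17 - j38.09 V.
Step 5 — Current: I = V / Z = 2.752e-05 + j1.457e-05 A = 3.114e-05∠27.9° A.
Step 6 — Complex power: S = V·I* = 1.94e-07 - j0.001342 VA.
Step 7 — Real power: P = Re(S) = 1.94e-07 W.
Step 8 — Reactive power: Q = Im(S) = -0.001342 VAR.
Step 9 — Apparent power: |S| = 0.001342 VA.
Step 10 — Power factor: PF = P/|S| = 0.0001445 (leading).

(a) P = 1.94e-07 W  (b) Q = -0.001342 VAR  (c) S = 0.001342 VA  (d) PF = 0.0001445 (leading)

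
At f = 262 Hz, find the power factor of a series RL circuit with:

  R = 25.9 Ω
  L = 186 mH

Step 1 — Angular frequency: ω = 2π·f = 2π·262 = 1646 rad/s.
Step 2 — Component impedances:
  R: Z = R = 25.9 Ω
  L: Z = jωL = j·1646·0.186 = 0 + j306.2 Ω
Step 3 — Series combination: Z_total = R + L = 25.9 + j306.2 Ω = 307.3∠85.2° Ω.
Step 4 — Power factor: PF = cos(φ) = Re(Z)/|Z| = 25.9/307.29 = 0.08429.
Step 5 — Type: Im(Z) = 306.2 ⇒ lagging (phase φ = 85.2°).

PF = 0.08429 (lagging, φ = 85.2°)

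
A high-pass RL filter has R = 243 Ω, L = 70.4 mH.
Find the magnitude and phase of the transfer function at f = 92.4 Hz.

Step 1 — Angular frequency: ω = 2π·92.4 = 580.6 rad/s.
Step 2 — Transfer function: H(jω) = jωL/(R + jωL).
Step 3 — Numerator jωL = j·40.87; denominator R + jωL = 243 + j40.87.
Step 4 — H = 0.02751 + j0.1636.
Step 5 — Magnitude: |H| = 0.1659 (-15.6 dB); phase: φ = 80.5°.

|H| = 0.1659 (-15.6 dB), φ = 80.5°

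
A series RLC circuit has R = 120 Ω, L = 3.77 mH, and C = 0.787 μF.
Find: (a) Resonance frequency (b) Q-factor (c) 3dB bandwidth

Step 1 — Resonance condition Im(Z)=0 gives ω₀ = 1/√(LC).
Step 2 — ω₀ = 1/√(0.00377·7.87e-07) = 1.836e+04 rad/s.
Step 3 — f₀ = ω₀/(2π) = 2922 Hz.
Step 4 — Series Q: Q = ω₀L/R = 1.836e+04·0.00377/120 = 0.5768.
Step 5 — 3dB bandwidth: Δω = ω₀/Q = 3.183e+04 rad/s; BW = Δω/(2π) = 5066 Hz.

(a) f₀ = 2922 Hz  (b) Q = 0.5768  (c) BW = 5066 Hz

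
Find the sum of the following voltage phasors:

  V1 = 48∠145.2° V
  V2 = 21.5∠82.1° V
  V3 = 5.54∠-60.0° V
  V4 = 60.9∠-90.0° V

Step 1 — Convert each phasor to rectangular form:
  V1 = 48·(cos(145.2°) + j·sin(145.2°)) = -39.42 + j27.39 V
  V2 = 21.5·(cos(82.1°) + j·sin(82.1°)) = 2.955 + j21.3 V
  V3 = 5.54·(cos(-60.0°) + j·sin(-60.0°)) = 2.77 - j4.798 V
  V4 = 60.9·(cos(-90.0°) + j·sin(-90.0°)) = 0 - j60.9 V
Step 2 — Sum components: V_total = -33.69 - j17.01 V.
Step 3 — Convert to polar: |V_total| = 37.74 V, ∠V_total = -153.2°.

V_total = 37.74∠-153.2° V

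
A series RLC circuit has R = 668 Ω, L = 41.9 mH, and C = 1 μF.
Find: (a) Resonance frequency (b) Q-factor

Step 1 — Resonance condition Im(Z)=0 gives ω₀ = 1/√(LC).
Step 2 — ω₀ = 1/√(0.0419·1e-06) = 4885 rad/s.
Step 3 — f₀ = ω₀/(2π) = 777.5 Hz.
Step 4 — Series Q: Q = ω₀L/R = 4885·0.0419/668 = 0.3064.

(a) f₀ = 777.5 Hz  (b) Q = 0.3064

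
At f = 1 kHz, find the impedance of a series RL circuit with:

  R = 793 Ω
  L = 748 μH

Step 1 — Angular frequency: ω = 2π·f = 2π·1000 = 6283 rad/s.
Step 2 — Component impedances:
  R: Z = R = 793 Ω
  L: Z = jωL = j·6283·0.000748 = 0 + j4.7 Ω
Step 3 — Series combination: Z_total = R + L = 793 + j4.7 Ω = 793∠0.3° Ω.

Z = 793 + j4.7 Ω = 793∠0.3° Ω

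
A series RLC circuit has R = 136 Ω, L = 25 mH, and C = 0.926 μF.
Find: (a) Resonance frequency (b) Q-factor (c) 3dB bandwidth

Step 1 — Resonance: ω₀ = 1/√(LC) = 1/√(0.025·9.26e-07) = 6572 rad/s.
Step 2 — f₀ = ω₀/(2π) = 1046 Hz.
Step 3 — Series Q: Q = ω₀L/R = 6572·0.025/136 = 1.208.
Step 4 — Bandwidth: Δω = ω₀/Q = 5440 rad/s; BW = Δω/(2π) = 865.8 Hz.

(a) f₀ = 1046 Hz  (b) Q = 1.208  (c) BW = 865.8 Hz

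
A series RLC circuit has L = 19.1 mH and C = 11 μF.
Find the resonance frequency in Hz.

Step 1 — Resonance condition Im(Z)=0 gives ω₀ = 1/√(LC).
Step 2 — ω₀ = 1/√(0.0191·1.1e-05) = 2182 rad/s.
Step 3 — f₀ = ω₀/(2π) = 347.2 Hz.

f₀ = 347.2 Hz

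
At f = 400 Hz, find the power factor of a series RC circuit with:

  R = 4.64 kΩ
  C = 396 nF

Step 1 — Angular frequency: ω = 2π·f = 2π·400 = 2513 rad/s.
Step 2 — Component impedances:
  R: Z = R = 4640 Ω
  C: Z = 1/(jωC) = -j/(ω·C) = 0 - j1005 Ω
Step 3 — Series combination: Z_total = R + C = 4640 - j1005 Ω = 4748∠-12.2° Ω.
Step 4 — Power factor: PF = cos(φ) = Re(Z)/|Z| = 4640/4748 = 0.9773.
Step 5 — Type: Im(Z) = -1005 ⇒ leading (phase φ = -12.2°).

PF = 0.9773 (leading, φ = -12.2°)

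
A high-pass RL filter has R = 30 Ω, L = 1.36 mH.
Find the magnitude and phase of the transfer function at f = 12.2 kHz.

Step 1 — Angular frequency: ω = 2π·1.22e+04 = 7.665e+04 rad/s.
Step 2 — Transfer function: H(jω) = jωL/(R + jωL).
Step 3 — Numerator jωL = j·104.3; denominator R + jωL = 30 + j104.3.
Step 4 — H = 0.9235 + j0.2658.
Step 5 — Magnitude: |H| = 0.961 (-0.3 dB); phase: φ = 16.1°.

|H| = 0.961 (-0.3 dB), φ = 16.1°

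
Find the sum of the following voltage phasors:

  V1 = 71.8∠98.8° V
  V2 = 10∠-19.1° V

Step 1 — Convert each phasor to rectangular form:
  V1 = 71.8·(cos(98.8°) + j·sin(98.8°)) = -10.98 + j70.95 V
  V2 = 10·(cos(-19.1°) + j·sin(-19.1°)) = 9.449 - j3.272 V
Step 2 — Sum components: V_total = -1.535 + j67.68 V.
Step 3 — Convert to polar: |V_total| = 67.7 V, ∠V_total = 91.3°.

V_total = 67.7∠91.3° V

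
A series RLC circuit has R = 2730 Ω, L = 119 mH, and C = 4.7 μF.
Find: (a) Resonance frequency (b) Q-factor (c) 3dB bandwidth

Step 1 — Resonance: ω₀ = 1/√(LC) = 1/√(0.119·4.7e-06) = 1337 rad/s.
Step 2 — f₀ = ω₀/(2π) = 212.8 Hz.
Step 3 — Series Q: Q = ω₀L/R = 1337·0.119/2730 = 0.05829.
Step 4 — Bandwidth: Δω = ω₀/Q = 2.294e+04 rad/s; BW = Δω/(2π) = 3651 Hz.

(a) f₀ = 212.8 Hz  (b) Q = 0.05829  (c) BW = 3651 Hz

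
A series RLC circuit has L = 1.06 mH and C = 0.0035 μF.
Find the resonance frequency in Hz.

Step 1 — Resonance condition Im(Z)=0 gives ω₀ = 1/√(LC).
Step 2 — ω₀ = 1/√(0.00106·3.5e-09) = 5.192e+05 rad/s.
Step 3 — f₀ = ω₀/(2π) = 8.263e+04 Hz.

f₀ = 8.263e+04 Hz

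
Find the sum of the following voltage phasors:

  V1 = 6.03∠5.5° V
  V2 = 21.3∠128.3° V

Step 1 — Convert each phasor to rectangular form:
  V1 = 6.03·(cos(5.5°) + j·sin(5.5°)) = 6.002 + j0.5779 V
  V2 = 21.3·(cos(128.3°) + j·sin(128.3°)) = -13.2 + j16.72 V
Step 2 — Sum components: V_total = -7.199 + j17.29 V.
Step 3 — Convert to polar: |V_total| = 18.73 V, ∠V_total = 112.6°.

V_total = 18.73∠112.6° V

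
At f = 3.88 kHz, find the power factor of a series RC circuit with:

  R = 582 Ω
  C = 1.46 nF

Step 1 — Angular frequency: ω = 2π·f = 2π·3880 = 2.438e+04 rad/s.
Step 2 — Component impedances:
  R: Z = R = 582 Ω
  C: Z = 1/(jωC) = -j/(ω·C) = 0 - j2.81e+04 Ω
Step 3 — Series combination: Z_total = R + C = 582 - j2.81e+04 Ω = 2.81e+04∠-88.8° Ω.
Step 4 — Power factor: PF = cos(φ) = Re(Z)/|Z| = 582/2.81e+04 = 0.02071.
Step 5 — Type: Im(Z) = -2.81e+04 ⇒ leading (phase φ = -88.8°).

PF = 0.02071 (leading, φ = -88.8°)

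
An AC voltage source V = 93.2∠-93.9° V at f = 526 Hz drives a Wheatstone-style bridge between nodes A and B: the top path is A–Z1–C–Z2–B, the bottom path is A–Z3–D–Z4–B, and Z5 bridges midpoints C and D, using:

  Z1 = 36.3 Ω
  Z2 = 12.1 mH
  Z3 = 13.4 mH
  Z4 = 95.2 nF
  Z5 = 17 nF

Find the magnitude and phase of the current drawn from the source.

Step 1 — Angular frequency: ω = 2π·f = 2π·526 = 3305 rad/s.
Step 2 — Component impedances:
  Z1: Z = R = 36.3 Ω
  Z2: Z = jωL = j·3305·0.0121 = 0 + j39.99 Ω
  Z3: Z = jωL = j·3305·0.0134 = 0 + j44.29 Ω
  Z4: Z = 1/(jωC) = -j/(ω·C) = 0 - j3178 Ω
  Z5: Z = 1/(jωC) = -j/(ω·C) = 0 - j1.78e+04 Ω
Step 3 — Bridge requires nodal analysis (the Z5 bridge couples midpoints C and D, so the two paths cannot be reduced to a simple series/parallel combination). Setting node B to ground and injecting 1 A at node A, the 3-node admittance system at A, C, D solves to V_A = Z_AB = 37.24 + j39.99 Ω = 54.65∠47.0° Ω.
Step 4 — Source phasor: V = 93.2∠-93.9° V = -6.339 - j92.98 V.
Step 5 — Ohm's law: I = V / Z_total = (-6.339 - j92.98) / (37.24 + j39.99) = -1.324 - j1.075 A.
Step 6 — Convert to polar: |I| = 1.706 A, ∠I = -140.9°.

I = 1.706∠-140.9° A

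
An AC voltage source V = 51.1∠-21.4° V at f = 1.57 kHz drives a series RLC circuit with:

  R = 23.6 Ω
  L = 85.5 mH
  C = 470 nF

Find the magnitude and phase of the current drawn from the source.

Step 1 — Angular frequency: ω = 2π·f = 2π·1570 = 9865 rad/s.
Step 2 — Component impedances:
  R: Z = R = 23.6 Ω
  L: Z = jωL = j·9865·0.0855 = 0 + j843.4 Ω
  C: Z = 1/(jωC) = -j/(ω·C) = 0 - j215.7 Ω
Step 3 — Series combination: Z_total = R + L + C = 23.6 + j627.7 Ω = 628.2∠87.8° Ω.
Step 4 — Source phasor: V = 51.1∠-21.4° V = 47.58 - j18.65 V.
Step 5 — Ohm's law: I = V / Z_total = (47.58 - j18.65) / (23.6 + j627.7) = -0.02681 - j0.0768 A.
Step 6 — Convert to polar: |I| = 0.08135 A, ∠I = -109.2°.

I = 0.08135∠-109.2° A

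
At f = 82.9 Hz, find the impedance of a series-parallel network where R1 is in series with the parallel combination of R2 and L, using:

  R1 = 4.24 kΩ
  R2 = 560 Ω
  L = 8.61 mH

Step 1 — Angular frequency: ω = 2π·f = 2π·82.9 = 520.9 rad/s.
Step 2 — Component impedances:
  R1: Z = R = 4240 Ω
  R2: Z = R = 560 Ω
  L: Z = jωL = j·520.9·0.00861 = 0 + j4.485 Ω
Step 3 — Parallel branch: R2 || L = 1/(1/R2 + 1/L) = 0.03591 + j4.484 Ω.
Step 4 — Series with R1: Z_total = R1 + (R2 || L) = 4240 + j4.484 Ω = 4240∠0.1° Ω.

Z = 4240 + j4.484 Ω = 4240∠0.1° Ω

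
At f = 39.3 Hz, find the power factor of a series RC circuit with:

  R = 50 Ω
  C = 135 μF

Step 1 — Angular frequency: ω = 2π·f = 2π·39.3 = 246.9 rad/s.
Step 2 — Component impedances:
  R: Z = R = 50 Ω
  C: Z = 1/(jωC) = -j/(ω·C) = 0 - j30 Ω
Step 3 — Series combination: Z_total = R + C = 50 - j30 Ω = 58.31∠-31.0° Ω.
Step 4 — Power factor: PF = cos(φ) = Re(Z)/|Z| = 50/58.31 = 0.8575.
Step 5 — Type: Im(Z) = -30 ⇒ leading (phase φ = -31.0°).

PF = 0.8575 (leading, φ = -31.0°)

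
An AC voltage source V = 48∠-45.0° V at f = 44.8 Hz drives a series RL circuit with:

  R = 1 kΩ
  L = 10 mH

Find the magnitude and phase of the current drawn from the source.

Step 1 — Angular frequency: ω = 2π·f = 2π·44.8 = 281.5 rad/s.
Step 2 — Component impedances:
  R: Z = R = 1000 Ω
  L: Z = jωL = j·281.5·0.01 = 0 + j2.815 Ω
Step 3 — Series combination: Z_total = R + L = 1000 + j2.815 Ω = 1000∠0.2° Ω.
Step 4 — Source phasor: V = 48∠-45.0° V = 33.94 - j33.94 V.
Step 5 — Ohm's law: I = V / Z_total = (33.94 - j33.94) / (1000 + j2.815) = 0.03385 - j0.03404 A.
Step 6 — Convert to polar: |I| = 0.048 A, ∠I = -45.2°.

I = 0.048∠-45.2° A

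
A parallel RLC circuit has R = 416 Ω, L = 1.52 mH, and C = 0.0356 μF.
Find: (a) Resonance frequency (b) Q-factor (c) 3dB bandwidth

Step 1 — Resonance: ω₀ = 1/√(LC) = 1/√(0.00152·3.56e-08) = 1.359e+05 rad/s.
Step 2 — f₀ = ω₀/(2π) = 2.164e+04 Hz.
Step 3 — Parallel Q: Q = R/(ω₀L) = 416/(1.359e+05·0.00152) = 2.013.
Step 4 — Bandwidth: Δω = ω₀/Q = 6.752e+04 rad/s; BW = Δω/(2π) = 1.075e+04 Hz.

(a) f₀ = 2.164e+04 Hz  (b) Q = 2.013  (c) BW = 1.075e+04 Hz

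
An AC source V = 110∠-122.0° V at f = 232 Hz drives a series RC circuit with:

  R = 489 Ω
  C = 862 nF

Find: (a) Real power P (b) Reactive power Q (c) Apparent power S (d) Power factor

Step 1 — Angular frequency: ω = 2π·f = 2π·232 = 1458 rad/s.
Step 2 — Component impedances:
  R: Z = R = 489 Ω
  C: Z = 1/(jωC) = -j/(ω·C) = 0 - j795.8 Ω
Step 3 — Series combination: Z_total = R + C = 489 - j795.8 Ω = 934.1∠-58.4° Ω.
Step 4 — Source phasor: V = 110∠-122.0° V = -58.29 - j93.29 V.
Step 5 — Current: I = V / Z = 0.05242 - j0.1055 A = 0.1178∠-63.6° A.
Step 6 — Complex power: S = V·I* = 6.782 - j11.04 VA.
Step 7 — Real power: P = Re(S) = 6.782 W.
Step 8 — Reactive power: Q = Im(S) = -11.04 VAR.
Step 9 — Apparent power: |S| = 12.95 VA.
Step 10 — Power factor: PF = P/|S| = 0.5235 (leading).

(a) P = 6.782 W  (b) Q = -11.04 VAR  (c) S = 12.95 VA  (d) PF = 0.5235 (leading)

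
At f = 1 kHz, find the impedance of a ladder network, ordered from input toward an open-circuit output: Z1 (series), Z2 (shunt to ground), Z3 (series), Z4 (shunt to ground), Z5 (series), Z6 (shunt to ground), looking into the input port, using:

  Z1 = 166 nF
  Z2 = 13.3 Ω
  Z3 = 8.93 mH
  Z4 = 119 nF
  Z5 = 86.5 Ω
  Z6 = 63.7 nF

Step 1 — Angular frequency: ω = 2π·f = 2π·1000 = 6283 rad/s.
Step 2 — Component impedances:
  Z1: Z = 1/(jωC) = -j/(ω·C) = 0 - j958.8 Ω
  Z2: Z = R = 13.3 Ω
  Z3: Z = jωL = j·6283·0.00893 = 0 + j56.11 Ω
  Z4: Z = 1/(jωC) = -j/(ω·C) = 0 - j1337 Ω
  Z5: Z = R = 86.5 Ω
  Z6: Z = 1/(jωC) = -j/(ω·C) = 0 - j2499 Ω
Step 3 — Ladder network (open output): work backward from the far end, alternating series and parallel combinations. Z_in = 13.29 - j959 Ω = 959.1∠-89.2° Ω.

Z = 13.29 - j959 Ω = 959.1∠-89.2° Ω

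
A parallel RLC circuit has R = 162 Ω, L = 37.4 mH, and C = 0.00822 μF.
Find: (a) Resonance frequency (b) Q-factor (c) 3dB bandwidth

Step 1 — Resonance: ω₀ = 1/√(LC) = 1/√(0.0374·8.22e-09) = 5.703e+04 rad/s.
Step 2 — f₀ = ω₀/(2π) = 9077 Hz.
Step 3 — Parallel Q: Q = R/(ω₀L) = 162/(5.703e+04·0.0374) = 0.07595.
Step 4 — Bandwidth: Δω = ω₀/Q = 7.51e+05 rad/s; BW = Δω/(2π) = 1.195e+05 Hz.

(a) f₀ = 9077 Hz  (b) Q = 0.07595  (c) BW = 1.195e+05 Hz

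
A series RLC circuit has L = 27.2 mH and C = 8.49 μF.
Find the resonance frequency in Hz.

Step 1 — Resonance condition Im(Z)=0 gives ω₀ = 1/√(LC).
Step 2 — ω₀ = 1/√(0.0272·8.49e-06) = 2081 rad/s.
Step 3 — f₀ = ω₀/(2π) = 331.2 Hz.

f₀ = 331.2 Hz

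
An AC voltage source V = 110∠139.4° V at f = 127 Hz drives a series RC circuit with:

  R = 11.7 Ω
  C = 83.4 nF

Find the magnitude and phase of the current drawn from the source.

Step 1 — Angular frequency: ω = 2π·f = 2π·127 = 798 rad/s.
Step 2 — Component impedances:
  R: Z = R = 11.7 Ω
  C: Z = 1/(jωC) = -j/(ω·C) = 0 - j1.503e+04 Ω
Step 3 — Series combination: Z_total = R + C = 11.7 - j1.503e+04 Ω = 1.503e+04∠-90.0° Ω.
Step 4 — Source phasor: V = 110∠139.4° V = -83.52 + j71.59 V.
Step 5 — Ohm's law: I = V / Z_total = (-83.52 + j71.59) / (11.7 - j1.503e+04) = -0.004768 - j0.005555 A.
Step 6 — Convert to polar: |I| = 0.007321 A, ∠I = -130.6°.

I = 0.007321∠-130.6° A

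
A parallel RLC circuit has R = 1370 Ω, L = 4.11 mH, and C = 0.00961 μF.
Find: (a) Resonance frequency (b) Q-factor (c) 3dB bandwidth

Step 1 — Resonance: ω₀ = 1/√(LC) = 1/√(0.00411·9.61e-09) = 1.591e+05 rad/s.
Step 2 — f₀ = ω₀/(2π) = 2.532e+04 Hz.
Step 3 — Parallel Q: Q = R/(ω₀L) = 1370/(1.591e+05·0.00411) = 2.095.
Step 4 — Bandwidth: Δω = ω₀/Q = 7.595e+04 rad/s; BW = Δω/(2π) = 1.209e+04 Hz.

(a) f₀ = 2.532e+04 Hz  (b) Q = 2.095  (c) BW = 1.209e+04 Hz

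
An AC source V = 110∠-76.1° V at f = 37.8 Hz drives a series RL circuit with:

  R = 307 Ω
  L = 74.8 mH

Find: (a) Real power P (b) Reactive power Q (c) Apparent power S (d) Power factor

Step 1 — Angular frequency: ω = 2π·f = 2π·37.8 = 237.5 rad/s.
Step 2 — Component impedances:
  R: Z = R = 307 Ω
  L: Z = jωL = j·237.5·0.0748 = 0 + j17.77 Ω
Step 3 — Series combination: Z_total = R + L = 307 + j17.77 Ω = 307.5∠3.3° Ω.
Step 4 — Source phasor: V = 110∠-76.1° V = 26.43 - j106.8 V.
Step 5 — Current: I = V / Z = 0.06573 - j0.3516 A = 0.3577∠-79.4° A.
Step 6 — Complex power: S = V·I* = 39.28 + j2.273 VA.
Step 7 — Real power: P = Re(S) = 39.28 W.
Step 8 — Reactive power: Q = Im(S) = 2.273 VAR.
Step 9 — Apparent power: |S| = 39.35 VA.
Step 10 — Power factor: PF = P/|S| = 0.9983 (lagging).

(a) P = 39.28 W  (b) Q = 2.273 VAR  (c) S = 39.35 VA  (d) PF = 0.9983 (lagging)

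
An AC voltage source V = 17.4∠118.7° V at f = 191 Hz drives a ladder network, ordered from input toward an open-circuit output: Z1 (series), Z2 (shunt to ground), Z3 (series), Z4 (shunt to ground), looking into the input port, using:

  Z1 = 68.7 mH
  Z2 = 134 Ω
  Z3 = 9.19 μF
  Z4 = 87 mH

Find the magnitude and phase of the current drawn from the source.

Step 1 — Angular frequency: ω = 2π·f = 2π·191 = 1200 rad/s.
Step 2 — Component impedances:
  Z1: Z = jωL = j·1200·0.0687 = 0 + j82.45 Ω
  Z2: Z = R = 134 Ω
  Z3: Z = 1/(jωC) = -j/(ω·C) = 0 - j90.67 Ω
  Z4: Z = jωL = j·1200·0.087 = 0 + j104.4 Ω
Step 3 — Ladder network (open output): work backward from the far end, alternating series and parallel combinations. Z_in = 1.393 + j96.04 Ω = 96.05∠89.2° Ω.
Step 4 — Source phasor: V = 17.4∠118.7° V = -8.356 + j15.26 V.
Step 5 — Ohm's law: I = V / Z_total = (-8.356 + j15.26) / (1.393 + j96.04) = 0.1576 + j0.08929 A.
Step 6 — Convert to polar: |I| = 0.1812 A, ∠I = 29.5°.

I = 0.1812∠29.5° A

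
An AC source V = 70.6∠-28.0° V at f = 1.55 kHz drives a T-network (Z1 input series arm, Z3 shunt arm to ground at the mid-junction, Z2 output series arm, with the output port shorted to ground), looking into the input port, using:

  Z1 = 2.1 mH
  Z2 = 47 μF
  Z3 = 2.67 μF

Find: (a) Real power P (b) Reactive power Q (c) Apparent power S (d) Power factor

Step 1 — Angular frequency: ω = 2π·f = 2π·1550 = 9739 rad/s.
Step 2 — Component impedances:
  Z1: Z = jωL = j·9739·0.0021 = 0 + j20.45 Ω
  Z2: Z = 1/(jωC) = -j/(ω·C) = 0 - j2.185 Ω
  Z3: Z = 1/(jωC) = -j/(ω·C) = 0 - j38.46 Ω
Step 3 — With the output port shorted to ground, the output series arm Z2 runs from the junction to ground; the shunt arm Z3 also runs from the junction to ground. They appear in parallel: Z3 || Z2 = 0 - j2.067 Ω.
Step 4 — Series with input arm Z1: Z_in = Z1 + (Z3 || Z2) = 0 + j18.38 Ω = 18.38∠90.0° Ω.
Step 5 — Source phasor: V = 70.6∠-28.0° V = 62.34 - j33.14 V.
Step 6 — Current: I = V / Z = -1.803 - j3.391 A = 3.84∠-118.0° A.
Step 7 — Complex power: S = V·I* = 0 + j271.1 VA.
Step 8 — Real power: P = Re(S) = 0 W.
Step 9 — Reactive power: Q = Im(S) = 271.1 VAR.
Step 10 — Apparent power: |S| = 271.1 VA.
Step 11 — Power factor: PF = P/|S| = 0 (lagging).

(a) P = 0 W  (b) Q = 271.1 VAR  (c) S = 271.1 VA  (d) PF = 0 (lagging)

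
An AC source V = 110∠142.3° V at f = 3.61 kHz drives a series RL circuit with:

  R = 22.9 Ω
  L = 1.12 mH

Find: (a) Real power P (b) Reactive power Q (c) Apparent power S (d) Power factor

Step 1 — Angular frequency: ω = 2π·f = 2π·3610 = 2.268e+04 rad/s.
Step 2 — Component impedances:
  R: Z = R = 22.9 Ω
  L: Z = jωL = j·2.268e+04·0.00112 = 0 + j25.4 Ω
Step 3 — Series combination: Z_total = R + L = 22.9 + j25.4 Ω = 34.2∠48.0° Ω.
Step 4 — Source phasor: V = 110∠142.3° V = -87.03 + j67.27 V.
Step 5 — Current: I = V / Z = -0.243 + j3.207 A = 3.216∠94.3° A.
Step 6 — Complex power: S = V·I* = 236.9 + j262.8 VA.
Step 7 — Real power: P = Re(S) = 236.9 W.
Step 8 — Reactive power: Q = Im(S) = 262.8 VAR.
Step 9 — Apparent power: |S| = 353.8 VA.
Step 10 — Power factor: PF = P/|S| = 0.6695 (lagging).

(a) P = 236.9 W  (b) Q = 262.8 VAR  (c) S = 353.8 VA  (d) PF = 0.6695 (lagging)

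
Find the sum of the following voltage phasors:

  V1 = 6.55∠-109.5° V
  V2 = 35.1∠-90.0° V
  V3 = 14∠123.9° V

Step 1 — Convert each phasor to rectangular form:
  V1 = 6.55·(cos(-109.5°) + j·sin(-109.5°)) = -2.186 - j6.174 V
  V2 = 35.1·(cos(-90.0°) + j·sin(-90.0°)) = 0 - j35.1 V
  V3 = 14·(cos(123.9°) + j·sin(123.9°)) = -7.808 + j11.62 V
Step 2 — Sum components: V_total = -9.995 - j29.65 V.
Step 3 — Convert to polar: |V_total| = 31.29 V, ∠V_total = -108.6°.

V_total = 31.29∠-108.6° V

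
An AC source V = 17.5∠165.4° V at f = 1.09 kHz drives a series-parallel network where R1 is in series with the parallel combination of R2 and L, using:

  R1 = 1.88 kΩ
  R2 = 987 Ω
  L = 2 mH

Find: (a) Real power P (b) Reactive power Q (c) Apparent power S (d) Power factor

Step 1 — Angular frequency: ω = 2π·f = 2π·1090 = 6849 rad/s.
Step 2 — Component impedances:
  R1: Z = R = 1880 Ω
  R2: Z = R = 987 Ω
  L: Z = jωL = j·6849·0.002 = 0 + j13.7 Ω
Step 3 — Parallel branch: R2 || L = 1/(1/R2 + 1/L) = 0.1901 + j13.69 Ω.
Step 4 — Series with R1: Z_total = R1 + (R2 || L) = 1880 + j13.69 Ω = 1880∠0.4° Ω.
Step 5 — Source phasor: V = 17.5∠165.4° V = -16.93 + j4.411 V.
Step 6 — Current: I = V / Z = -0.008989 + j0.002412 A = 0.009307∠165.0° A.
Step 7 — Complex power: S = V·I* = 0.1629 + j0.001186 VA.
Step 8 — Real power: P = Re(S) = 0.1629 W.
Step 9 — Reactive power: Q = Im(S) = 0.001186 VAR.
Step 10 — Apparent power: |S| = 0.1629 VA.
Step 11 — Power factor: PF = P/|S| = 1 (lagging).

(a) P = 0.1629 W  (b) Q = 0.001186 VAR  (c) S = 0.1629 VA  (d) PF = 1 (lagging)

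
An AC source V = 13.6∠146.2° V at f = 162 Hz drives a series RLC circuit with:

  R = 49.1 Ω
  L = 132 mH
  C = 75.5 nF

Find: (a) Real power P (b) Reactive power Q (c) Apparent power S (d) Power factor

Step 1 — Angular frequency: ω = 2π·f = 2π·162 = 1018 rad/s.
Step 2 — Component impedances:
  R: Z = R = 49.1 Ω
  L: Z = jωL = j·1018·0.132 = 0 + j134.4 Ω
  C: Z = 1/(jωC) = -j/(ω·C) = 0 - j1.301e+04 Ω
Step 3 — Series combination: Z_total = R + L + C = 49.1 - j1.288e+04 Ω = 1.288e+04∠-89.8° Ω.
Step 4 — Source phasor: V = 13.6∠146.2° V = -11.3 + j7.566 V.
Step 5 — Current: I = V / Z = -0.0005908 - j0.0008753 A = 0.001056∠-124.0° A.
Step 6 — Complex power: S = V·I* = 5.476e-05 - j0.01436 VA.
Step 7 — Real power: P = Re(S) = 5.476e-05 W.
Step 8 — Reactive power: Q = Im(S) = -0.01436 VAR.
Step 9 — Apparent power: |S| = 0.01436 VA.
Step 10 — Power factor: PF = P/|S| = 0.003813 (leading).

(a) P = 5.476e-05 W  (b) Q = -0.01436 VAR  (c) S = 0.01436 VA  (d) PF = 0.003813 (leading)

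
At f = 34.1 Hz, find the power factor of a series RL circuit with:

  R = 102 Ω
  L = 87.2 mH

Step 1 — Angular frequency: ω = 2π·f = 2π·34.1 = 214.3 rad/s.
Step 2 — Component impedances:
  R: Z = R = 102 Ω
  L: Z = jωL = j·214.3·0.0872 = 0 + j18.68 Ω
Step 3 — Series combination: Z_total = R + L = 102 + j18.68 Ω = 103.7∠10.4° Ω.
Step 4 — Power factor: PF = cos(φ) = Re(Z)/|Z| = 102/103.7 = 0.9836.
Step 5 — Type: Im(Z) = 18.68 ⇒ lagging (phase φ = 10.4°).

PF = 0.9836 (lagging, φ = 10.4°)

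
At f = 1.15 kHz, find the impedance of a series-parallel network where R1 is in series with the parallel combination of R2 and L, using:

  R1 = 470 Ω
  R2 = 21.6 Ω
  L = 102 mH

Step 1 — Angular frequency: ω = 2π·f = 2π·1150 = 7226 rad/s.
Step 2 — Component impedances:
  R1: Z = R = 470 Ω
  R2: Z = R = 21.6 Ω
  L: Z = jωL = j·7226·0.102 = 0 + j737 Ω
Step 3 — Parallel branch: R2 || L = 1/(1/R2 + 1/L) = 21.58 + j0.6325 Ω.
Step 4 — Series with R1: Z_total = R1 + (R2 || L) = 491.6 + j0.6325 Ω = 491.6∠0.1° Ω.

Z = 491.6 + j0.6325 Ω = 491.6∠0.1° Ω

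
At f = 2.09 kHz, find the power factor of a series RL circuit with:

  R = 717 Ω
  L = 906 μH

Step 1 — Angular frequency: ω = 2π·f = 2π·2090 = 1.313e+04 rad/s.
Step 2 — Component impedances:
  R: Z = R = 717 Ω
  L: Z = jωL = j·1.313e+04·0.000906 = 0 + j11.9 Ω
Step 3 — Series combination: Z_total = R + L = 717 + j11.9 Ω = 717.1∠1.0° Ω.
Step 4 — Power factor: PF = cos(φ) = Re(Z)/|Z| = 717/717.1 = 0.9999.
Step 5 — Type: Im(Z) = 11.9 ⇒ lagging (phase φ = 1.0°).

PF = 0.9999 (lagging, φ = 1.0°)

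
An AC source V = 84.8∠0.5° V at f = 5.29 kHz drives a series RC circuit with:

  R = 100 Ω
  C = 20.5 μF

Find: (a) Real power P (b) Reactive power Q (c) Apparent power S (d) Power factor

Step 1 — Angular frequency: ω = 2π·f = 2π·5290 = 3.324e+04 rad/s.
Step 2 — Component impedances:
  R: Z = R = 100 Ω
  C: Z = 1/(jωC) = -j/(ω·C) = 0 - j1.468 Ω
Step 3 — Series combination: Z_total = R + C = 100 - j1.468 Ω = 100∠-0.8° Ω.
Step 4 — Source phasor: V = 84.8∠0.5° V = 84.8 + j0.74 V.
Step 5 — Current: I = V / Z = 0.8477 + j0.01984 A = 0.8479∠1.3° A.
Step 6 — Complex power: S = V·I* = 71.89 - j1.055 VA.
Step 7 — Real power: P = Re(S) = 71.89 W.
Step 8 — Reactive power: Q = Im(S) = -1.055 VAR.
Step 9 — Apparent power: |S| = 71.9 VA.
Step 10 — Power factor: PF = P/|S| = 0.9999 (leading).

(a) P = 71.89 W  (b) Q = -1.055 VAR  (c) S = 71.9 VA  (d) PF = 0.9999 (leading)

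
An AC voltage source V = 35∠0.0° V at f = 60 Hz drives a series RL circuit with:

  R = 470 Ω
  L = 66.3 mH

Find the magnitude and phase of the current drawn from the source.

Step 1 — Angular frequency: ω = 2π·f = 2π·60 = 377 rad/s.
Step 2 — Component impedances:
  R: Z = R = 470 Ω
  L: Z = jωL = j·377·0.0663 = 0 + j24.99 Ω
Step 3 — Series combination: Z_total = R + L = 470 + j24.99 Ω = 470.7∠3.0° Ω.
Step 4 — Source phasor: V = 35∠0.0° V = 35 V.
Step 5 — Ohm's law: I = V / Z_total = (35) / (470 + j24.99) = 0.07426 - j0.003949 A.
Step 6 — Convert to polar: |I| = 0.07436 A, ∠I = -3.0°.

I = 0.07436∠-3.0° A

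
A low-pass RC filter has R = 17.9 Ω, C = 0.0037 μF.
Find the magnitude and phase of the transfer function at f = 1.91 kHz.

Step 1 — Angular frequency: ω = 2π·1910 = 1.2e+04 rad/s.
Step 2 — Transfer function: H(jω) = 1/(1 + jωRC).
Step 3 — Denominator: 1 + jωRC = 1 + j·1.2e+04·17.9·3.7e-09 = 1 + j0.0007948.
Step 4 — H = 1 - j0.0007948.
Step 5 — Magnitude: |H| = 1 (-0.0 dB); phase: φ = -0.0°.

|H| = 1 (-0.0 dB), φ = -0.0°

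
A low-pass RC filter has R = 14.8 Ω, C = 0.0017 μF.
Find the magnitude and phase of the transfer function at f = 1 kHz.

Step 1 — Angular frequency: ω = 2π·1000 = 6283 rad/s.
Step 2 — Transfer function: H(jω) = 1/(1 + jωRC).
Step 3 — Denominator: 1 + jωRC = 1 + j·6283·14.8·1.7e-09 = 1 + j0.0001581.
Step 4 — H = 1 - j0.0001581.
Step 5 — Magnitude: |H| = 1 (-0.0 dB); phase: φ = -0.0°.

|H| = 1 (-0.0 dB), φ = -0.0°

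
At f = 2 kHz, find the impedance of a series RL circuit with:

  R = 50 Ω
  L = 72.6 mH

Step 1 — Angular frequency: ω = 2π·f = 2π·2000 = 1.257e+04 rad/s.
Step 2 — Component impedances:
  R: Z = R = 50 Ω
  L: Z = jωL = j·1.257e+04·0.0726 = 0 + j912.3 Ω
Step 3 — Series combination: Z_total = R + L = 50 + j912.3 Ω = 913.7∠86.9° Ω.

Z = 50 + j912.3 Ω = 913.7∠86.9° Ω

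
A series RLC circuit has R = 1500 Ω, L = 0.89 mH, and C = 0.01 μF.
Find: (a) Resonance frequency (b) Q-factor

Step 1 — Resonance condition Im(Z)=0 gives ω₀ = 1/√(LC).
Step 2 — ω₀ = 1/√(0.00089·1e-08) = 3.352e+05 rad/s.
Step 3 — f₀ = ω₀/(2π) = 5.335e+04 Hz.
Step 4 — Series Q: Q = ω₀L/R = 3.352e+05·0.00089/1500 = 0.1989.

(a) f₀ = 5.335e+04 Hz  (b) Q = 0.1989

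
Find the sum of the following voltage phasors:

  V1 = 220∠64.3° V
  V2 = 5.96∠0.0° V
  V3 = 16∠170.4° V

Step 1 — Convert each phasor to rectangular form:
  V1 = 220·(cos(64.3°) + j·sin(64.3°)) = 95.4 + j198.2 V
  V2 = 5.96·(cos(0.0°) + j·sin(0.0°)) = 5.96 V
  V3 = 16·(cos(170.4°) + j·sin(170.4°)) = -15.78 + j2.668 V
Step 2 — Sum components: V_total = 85.59 + j200.9 V.
Step 3 — Convert to polar: |V_total| = 218.4 V, ∠V_total = 66.9°.

V_total = 218.4∠66.9° V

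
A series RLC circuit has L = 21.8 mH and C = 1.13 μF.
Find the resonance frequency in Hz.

Step 1 — Resonance condition Im(Z)=0 gives ω₀ = 1/√(LC).
Step 2 — ω₀ = 1/√(0.0218·1.13e-06) = 6371 rad/s.
Step 3 — f₀ = ω₀/(2π) = 1014 Hz.

f₀ = 1014 Hz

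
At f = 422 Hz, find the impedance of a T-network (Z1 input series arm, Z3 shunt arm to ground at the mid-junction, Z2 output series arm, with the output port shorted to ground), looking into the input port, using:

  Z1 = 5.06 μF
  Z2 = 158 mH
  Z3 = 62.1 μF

Step 1 — Angular frequency: ω = 2π·f = 2π·422 = 2652 rad/s.
Step 2 — Component impedances:
  Z1: Z = 1/(jωC) = -j/(ω·C) = 0 - j74.53 Ω
  Z2: Z = jωL = j·2652·0.158 = 0 + j418.9 Ω
  Z3: Z = 1/(jωC) = -j/(ω·C) = 0 - j6.073 Ω
Step 3 — With the output port shorted to ground, the output series arm Z2 runs from the junction to ground; the shunt arm Z3 also runs from the junction to ground. They appear in parallel: Z3 || Z2 = 0 - j6.163 Ω.
Step 4 — Series with input arm Z1: Z_in = Z1 + (Z3 || Z2) = 0 - j80.7 Ω = 80.7∠-90.0° Ω.

Z = 0 - j80.7 Ω = 80.7∠-90.0° Ω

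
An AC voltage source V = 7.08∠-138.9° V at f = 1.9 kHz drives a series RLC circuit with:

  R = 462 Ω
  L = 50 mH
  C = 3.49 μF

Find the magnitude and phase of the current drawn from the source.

Step 1 — Angular frequency: ω = 2π·f = 2π·1900 = 1.194e+04 rad/s.
Step 2 — Component impedances:
  R: Z = R = 462 Ω
  L: Z = jωL = j·1.194e+04·0.05 = 0 + j596.9 Ω
  C: Z = 1/(jωC) = -j/(ω·C) = 0 - j24 Ω
Step 3 — Series combination: Z_total = R + L + C = 462 + j572.9 Ω = 736∠51.1° Ω.
Step 4 — Source phasor: V = 7.08∠-138.9° V = -5.335 - j4.654 V.
Step 5 — Ohm's law: I = V / Z_total = (-5.335 - j4.654) / (462 + j572.9) = -0.009473 + j0.001673 A.
Step 6 — Convert to polar: |I| = 0.00962 A, ∠I = 170.0°.

I = 0.00962∠170.0° A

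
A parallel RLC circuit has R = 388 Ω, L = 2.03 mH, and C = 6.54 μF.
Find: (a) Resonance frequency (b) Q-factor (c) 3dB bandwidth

Step 1 — Resonance: ω₀ = 1/√(LC) = 1/√(0.00203·6.54e-06) = 8679 rad/s.
Step 2 — f₀ = ω₀/(2π) = 1381 Hz.
Step 3 — Parallel Q: Q = R/(ω₀L) = 388/(8679·0.00203) = 22.02.
Step 4 — Bandwidth: Δω = ω₀/Q = 394.1 rad/s; BW = Δω/(2π) = 62.72 Hz.

(a) f₀ = 1381 Hz  (b) Q = 22.02  (c) BW = 62.72 Hz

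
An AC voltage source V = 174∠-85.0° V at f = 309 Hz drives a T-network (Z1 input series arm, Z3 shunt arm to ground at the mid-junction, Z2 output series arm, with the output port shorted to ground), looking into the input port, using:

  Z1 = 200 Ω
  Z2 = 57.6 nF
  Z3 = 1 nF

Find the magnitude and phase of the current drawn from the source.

Step 1 — Angular frequency: ω = 2π·f = 2π·309 = 1942 rad/s.
Step 2 — Component impedances:
  Z1: Z = R = 200 Ω
  Z2: Z = 1/(jωC) = -j/(ω·C) = 0 - j8942 Ω
  Z3: Z = 1/(jωC) = -j/(ω·C) = 0 - j5.151e+05 Ω
Step 3 — With the output port shorted to ground, the output series arm Z2 runs from the junction to ground; the shunt arm Z3 also runs from the junction to ground. They appear in parallel: Z3 || Z2 = 0 - j8789 Ω.
Step 4 — Series with input arm Z1: Z_in = Z1 + (Z3 || Z2) = 200 - j8789 Ω = 8792∠-88.7° Ω.
Step 5 — Source phasor: V = 174∠-85.0° V = 15.17 - j173.3 V.
Step 6 — Ohm's law: I = V / Z_total = (15.17 - j173.3) / (200 - j8789) = 0.01975 + j0.001276 A.
Step 7 — Convert to polar: |I| = 0.01979 A, ∠I = 3.7°.

I = 0.01979∠3.7° A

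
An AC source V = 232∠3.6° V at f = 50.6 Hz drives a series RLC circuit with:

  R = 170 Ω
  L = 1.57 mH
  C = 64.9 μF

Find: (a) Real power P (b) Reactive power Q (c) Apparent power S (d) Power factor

Step 1 — Angular frequency: ω = 2π·f = 2π·50.6 = 317.9 rad/s.
Step 2 — Component impedances:
  R: Z = R = 170 Ω
  L: Z = jωL = j·317.9·0.00157 = 0 + j0.4991 Ω
  C: Z = 1/(jωC) = -j/(ω·C) = 0 - j48.46 Ω
Step 3 — Series combination: Z_total = R + L + C = 170 - j47.97 Ω = 176.6∠-15.8° Ω.
Step 4 — Source phasor: V = 232∠3.6° V = 231.5 + j14.57 V.
Step 5 — Current: I = V / Z = 1.239 + j0.4353 A = 1.313∠19.4° A.
Step 6 — Complex power: S = V·I* = 293.3 - j82.74 VA.
Step 7 — Real power: P = Re(S) = 293.3 W.
Step 8 — Reactive power: Q = Im(S) = -82.74 VAR.
Step 9 — Apparent power: |S| = 304.7 VA.
Step 10 — Power factor: PF = P/|S| = 0.9624 (leading).

(a) P = 293.3 W  (b) Q = -82.74 VAR  (c) S = 304.7 VA  (d) PF = 0.9624 (leading)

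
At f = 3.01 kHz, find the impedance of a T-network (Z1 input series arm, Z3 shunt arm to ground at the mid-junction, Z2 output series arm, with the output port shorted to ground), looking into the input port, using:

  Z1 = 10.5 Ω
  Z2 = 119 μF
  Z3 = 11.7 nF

Step 1 — Angular frequency: ω = 2π·f = 2π·3010 = 1.891e+04 rad/s.
Step 2 — Component impedances:
  Z1: Z = R = 10.5 Ω
  Z2: Z = 1/(jωC) = -j/(ω·C) = 0 - j0.4443 Ω
  Z3: Z = 1/(jωC) = -j/(ω·C) = 0 - j4519 Ω
Step 3 — With the output port shorted to ground, the output series arm Z2 runs from the junction to ground; the shunt arm Z3 also runs from the junction to ground. They appear in parallel: Z3 || Z2 = 0 - j0.4443 Ω.
Step 4 — Series with input arm Z1: Z_in = Z1 + (Z3 || Z2) = 10.5 - j0.4443 Ω = 10.51∠-2.4° Ω.

Z = 10.5 - j0.4443 Ω = 10.51∠-2.4° Ω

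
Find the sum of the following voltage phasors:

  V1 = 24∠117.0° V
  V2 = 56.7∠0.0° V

Step 1 — Convert each phasor to rectangular form:
  V1 = 24·(cos(117.0°) + j·sin(117.0°)) = -10.9 + j21.38 V
  V2 = 56.7·(cos(0.0°) + j·sin(0.0°)) = 56.7 V
Step 2 — Sum components: V_total = 45.8 + j21.38 V.
Step 3 — Convert to polar: |V_total| = 50.55 V, ∠V_total = 25.0°.

V_total = 50.55∠25.0° V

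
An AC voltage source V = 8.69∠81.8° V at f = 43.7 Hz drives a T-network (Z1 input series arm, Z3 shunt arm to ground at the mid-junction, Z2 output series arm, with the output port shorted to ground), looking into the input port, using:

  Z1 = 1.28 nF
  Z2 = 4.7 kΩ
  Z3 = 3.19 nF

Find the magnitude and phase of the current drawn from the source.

Step 1 — Angular frequency: ω = 2π·f = 2π·43.7 = 274.6 rad/s.
Step 2 — Component impedances:
  Z1: Z = 1/(jωC) = -j/(ω·C) = 0 - j2.845e+06 Ω
  Z2: Z = R = 4700 Ω
  Z3: Z = 1/(jωC) = -j/(ω·C) = 0 - j1.142e+06 Ω
Step 3 — With the output port shorted to ground, the output series arm Z2 runs from the junction to ground; the shunt arm Z3 also runs from the junction to ground. They appear in parallel: Z3 || Z2 = 4700 - j19.35 Ω.
Step 4 — Series with input arm Z1: Z_in = Z1 + (Z3 || Z2) = 4700 - j2.845e+06 Ω = 2.845e+06∠-89.9° Ω.
Step 5 — Source phasor: V = 8.69∠81.8° V = 1.239 + j8.601 V.
Step 6 — Ohm's law: I = V / Z_total = (1.239 + j8.601) / (4700 - j2.845e+06) = -3.022e-06 + j4.406e-07 A.
Step 7 — Convert to polar: |I| = 3.054e-06 A, ∠I = 171.7°.

I = 3.054e-06∠171.7° A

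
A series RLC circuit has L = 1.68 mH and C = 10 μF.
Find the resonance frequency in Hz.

Step 1 — Resonance condition Im(Z)=0 gives ω₀ = 1/√(LC).
Step 2 — ω₀ = 1/√(0.00168·1e-05) = 7715 rad/s.
Step 3 — f₀ = ω₀/(2π) = 1228 Hz.

f₀ = 1228 Hz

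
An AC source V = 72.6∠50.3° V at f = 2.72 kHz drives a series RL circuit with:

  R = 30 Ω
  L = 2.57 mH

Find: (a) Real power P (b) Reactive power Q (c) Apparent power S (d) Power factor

Step 1 — Angular frequency: ω = 2π·f = 2π·2720 = 1.709e+04 rad/s.
Step 2 — Component impedances:
  R: Z = R = 30 Ω
  L: Z = jωL = j·1.709e+04·0.00257 = 0 + j43.92 Ω
Step 3 — Series combination: Z_total = R + L = 30 + j43.92 Ω = 53.19∠55.7° Ω.
Step 4 — Source phasor: V = 72.6∠50.3° V = 46.37 + j55.86 V.
Step 5 — Current: I = V / Z = 1.359 - j0.1276 A = 1.365∠-5.4° A.
Step 6 — Complex power: S = V·I* = 55.89 + j81.83 VA.
Step 7 — Real power: P = Re(S) = 55.89 W.
Step 8 — Reactive power: Q = Im(S) = 81.83 VAR.
Step 9 — Apparent power: |S| = 99.09 VA.
Step 10 — Power factor: PF = P/|S| = 0.564 (lagging).

(a) P = 55.89 W  (b) Q = 81.83 VAR  (c) S = 99.09 VA  (d) PF = 0.564 (lagging)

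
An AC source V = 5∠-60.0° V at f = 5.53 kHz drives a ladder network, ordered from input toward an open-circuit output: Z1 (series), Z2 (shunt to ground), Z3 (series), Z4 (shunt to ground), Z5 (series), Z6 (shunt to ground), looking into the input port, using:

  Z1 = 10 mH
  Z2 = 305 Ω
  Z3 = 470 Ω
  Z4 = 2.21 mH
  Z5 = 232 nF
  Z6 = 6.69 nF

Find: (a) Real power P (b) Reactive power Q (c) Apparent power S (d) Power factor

Step 1 — Angular frequency: ω = 2π·f = 2π·5530 = 3.475e+04 rad/s.
Step 2 — Component impedances:
  Z1: Z = jωL = j·3.475e+04·0.01 = 0 + j347.5 Ω
  Z2: Z = R = 305 Ω
  Z3: Z = R = 470 Ω
  Z4: Z = jωL = j·3.475e+04·0.00221 = 0 + j76.79 Ω
  Z5: Z = 1/(jωC) = -j/(ω·C) = 0 - j124.1 Ω
  Z6: Z = 1/(jωC) = -j/(ω·C) = 0 - j4302 Ω
Step 3 — Ladder network (open output): work backward from the far end, alternating series and parallel combinations. Z_in = 186.2 + j359.4 Ω = 404.8∠62.6° Ω.
Step 4 — Source phasor: V = 5∠-60.0° V = 2.5 - j4.33 V.
Step 5 — Current: I = V / Z = -0.006658 - j0.0104 A = 0.01235∠-122.6° A.
Step 6 — Complex power: S = V·I* = 0.0284 + j0.05484 VA.
Step 7 — Real power: P = Re(S) = 0.0284 W.
Step 8 — Reactive power: Q = Im(S) = 0.05484 VAR.
Step 9 — Apparent power: |S| = 0.06176 VA.
Step 10 — Power factor: PF = P/|S| = 0.4599 (lagging).

(a) P = 0.0284 W  (b) Q = 0.05484 VAR  (c) S = 0.06176 VA  (d) PF = 0.4599 (lagging)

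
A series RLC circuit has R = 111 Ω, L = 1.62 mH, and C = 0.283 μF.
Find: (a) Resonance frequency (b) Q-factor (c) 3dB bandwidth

Step 1 — Resonance: ω₀ = 1/√(LC) = 1/√(0.00162·2.83e-07) = 4.67e+04 rad/s.
Step 2 — f₀ = ω₀/(2π) = 7433 Hz.
Step 3 — Series Q: Q = ω₀L/R = 4.67e+04·0.00162/111 = 0.6816.
Step 4 — Bandwidth: Δω = ω₀/Q = 6.852e+04 rad/s; BW = Δω/(2π) = 1.091e+04 Hz.

(a) f₀ = 7433 Hz  (b) Q = 0.6816  (c) BW = 1.091e+04 Hz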